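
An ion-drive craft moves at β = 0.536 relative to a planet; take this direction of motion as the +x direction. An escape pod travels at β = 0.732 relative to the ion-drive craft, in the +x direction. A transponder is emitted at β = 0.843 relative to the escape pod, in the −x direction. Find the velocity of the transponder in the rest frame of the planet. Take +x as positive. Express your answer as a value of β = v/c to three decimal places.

Apply u = (u' + v)/(1 + u'v/c²) successively, working outward toward the planet.
Start: velocity of the ion-drive craft relative to the planet = 0.5360c.
Compose with the escape pod (u' = 0.732 in the ion-drive craft frame): u_1 = (0.732 + 0.536) / (1 + 0.732·0.536) = 1.2680/1.3924 = 0.9107.
Compose with the transponder (u' = -0.843 in the escape pod frame): u_2 = (-0.843 + 0.911) / (1 + (-0.843)·0.911) = 0.0677/0.2323 = 0.2914.

β = +0.291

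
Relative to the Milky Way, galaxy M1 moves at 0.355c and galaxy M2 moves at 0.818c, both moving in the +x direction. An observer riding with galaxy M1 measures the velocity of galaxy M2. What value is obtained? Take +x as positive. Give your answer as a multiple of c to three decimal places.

+0.652c

β_A = 0.355, β_B = 0.818.
Transform to A's frame with the inverse velocity-addition law: u' = (u − v)/(1 − uv/c²), taking u = β_B and v = β_A.
u' = (0.818 − 0.355) / (1 − (0.355)(0.818)) = 0.4630/0.7096 = 0.6525.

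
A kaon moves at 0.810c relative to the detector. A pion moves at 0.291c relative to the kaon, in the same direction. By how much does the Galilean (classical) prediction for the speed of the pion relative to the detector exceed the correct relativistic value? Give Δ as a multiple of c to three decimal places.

Galilean: u_cl = 0.291 + 0.810 = 1.1010.
Relativistic: u_rel = (0.291 + 0.810) / (1 + 0.291·0.810) = 1.1010/1.2357 = 0.8910.
Δ = 1.1010 − 0.8910 = 0.2100.
(The classical prediction exceeds c; the relativistic result does not.)

Δ = 0.210c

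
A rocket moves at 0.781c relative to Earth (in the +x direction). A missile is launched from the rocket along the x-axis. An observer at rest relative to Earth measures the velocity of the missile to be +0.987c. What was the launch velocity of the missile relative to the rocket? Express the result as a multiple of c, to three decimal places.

+0.899c

Invert the composition law: u' = (u − v)/(1 − uv/c²).
u' = (0.987 − 0.781) / (1 − (0.987)(0.781)) = 0.2060/0.2292 = 0.8990.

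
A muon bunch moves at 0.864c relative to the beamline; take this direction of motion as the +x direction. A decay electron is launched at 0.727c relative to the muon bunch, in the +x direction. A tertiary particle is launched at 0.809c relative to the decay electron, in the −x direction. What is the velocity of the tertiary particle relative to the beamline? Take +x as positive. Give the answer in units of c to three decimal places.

+0.803c

Apply u = (u' + v)/(1 + u'v/c²) successively, working outward toward the beamline.
Start: velocity of the muon bunch relative to the beamline = 0.8640c.
Compose with the decay electron (u' = 0.727 in the muon bunch frame): u_1 = (0.727 + 0.864) / (1 + 0.727·0.864) = 1.5910/1.6281 = 0.9772.
Compose with the tertiary particle (u' = -0.809 in the decay electron frame): u_2 = (-0.809 + 0.977) / (1 + (-0.809)·0.977) = 0.1682/0.2094 = 0.8030.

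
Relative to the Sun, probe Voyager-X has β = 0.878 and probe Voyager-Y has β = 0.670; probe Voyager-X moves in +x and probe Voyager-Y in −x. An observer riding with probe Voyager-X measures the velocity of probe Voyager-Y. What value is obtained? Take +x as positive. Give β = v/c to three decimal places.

β_A = 0.878, β_B = -0.670.
Transform to A's frame with the inverse velocity-addition law: u' = (u − v)/(1 − uv/c²), taking u = β_B and v = β_A.
u' = (-0.670 − 0.878) / (1 − (0.878)(-0.670)) = -1.5480/1.5883 = -0.9747.

β = -0.975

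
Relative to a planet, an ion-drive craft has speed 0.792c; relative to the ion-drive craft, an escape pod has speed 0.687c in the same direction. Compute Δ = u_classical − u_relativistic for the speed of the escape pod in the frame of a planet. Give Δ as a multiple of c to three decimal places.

Δ = 0.521c

Galilean: u_cl = 0.687 + 0.792 = 1.4790.
Relativistic: u_rel = (0.687 + 0.792) / (1 + 0.687·0.792) = 1.4790/1.5441 = 0.9578.
Δ = 1.4790 − 0.9578 = 0.5212.
(The classical prediction exceeds c; the relativistic result does not.)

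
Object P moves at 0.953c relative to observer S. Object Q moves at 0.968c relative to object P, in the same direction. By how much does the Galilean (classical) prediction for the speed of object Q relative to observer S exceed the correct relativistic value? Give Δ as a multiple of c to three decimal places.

Galilean: u_cl = 0.968 + 0.953 = 1.9210.
Relativistic: u_rel = (0.968 + 0.953) / (1 + 0.968·0.953) = 1.9210/1.9225 = 0.9992.
Δ = 1.9210 − 0.9992 = 0.9218.
(The classical prediction exceeds c; the relativistic result does not.)

Δ = 0.922c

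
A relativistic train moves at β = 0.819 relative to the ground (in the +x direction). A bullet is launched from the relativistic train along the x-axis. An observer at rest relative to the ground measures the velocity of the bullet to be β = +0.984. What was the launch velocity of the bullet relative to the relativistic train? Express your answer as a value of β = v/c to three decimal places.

β = +0.850

Invert the composition law: u' = (u − v)/(1 − uv/c²).
u' = (0.984 − 0.819) / (1 − (0.984)(0.819)) = 0.1650/0.1941 = 0.8501.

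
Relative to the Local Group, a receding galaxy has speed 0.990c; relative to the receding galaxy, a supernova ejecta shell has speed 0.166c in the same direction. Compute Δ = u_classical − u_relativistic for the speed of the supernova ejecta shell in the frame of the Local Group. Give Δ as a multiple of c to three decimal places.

Galilean: u_cl = 0.166 + 0.990 = 1.1560.
Relativistic: u_rel = (0.166 + 0.990) / (1 + 0.166·0.990) = 1.1560/1.1643 = 0.9928.
Δ = 1.1560 − 0.9928 = 0.1632.
(The classical prediction exceeds c; the relativistic result does not.)

Δ = 0.163c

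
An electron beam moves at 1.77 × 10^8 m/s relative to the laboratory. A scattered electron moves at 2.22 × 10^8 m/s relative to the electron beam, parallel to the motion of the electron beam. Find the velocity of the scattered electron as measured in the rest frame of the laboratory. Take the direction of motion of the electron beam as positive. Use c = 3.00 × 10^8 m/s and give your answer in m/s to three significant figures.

2.78 × 10^8 m/s

In units of c (dividing by 3.00 × 10^8 m/s): v = 0.590, u' = 0.740.
u = (u' + v)/(1 + u'v/c²):
u = (0.740 + 0.590) / (1 + 0.740·0.590) = 1.3300/1.4366 = 0.9258
(Galilean addition would give +1.330c, exceeding c.)
Converting back: u = 0.9258 × 3.00 × 10^8 m/s.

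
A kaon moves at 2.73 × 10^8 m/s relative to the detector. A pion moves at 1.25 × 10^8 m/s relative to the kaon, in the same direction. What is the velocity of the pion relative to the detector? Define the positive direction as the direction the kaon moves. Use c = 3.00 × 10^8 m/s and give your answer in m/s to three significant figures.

In units of c (dividing by 3.00 × 10^8 m/s): v = 0.910, u' = 0.417.
u = (u' + v)/(1 + u'v/c²):
u = (0.417 + 0.910) / (1 + 0.417·0.910) = 1.3267/1.3792 = 0.9619
(Galilean addition would give +1.327c, exceeding c.)
Converting back: u = 0.9619 × 3.00 × 10^8 m/s.

2.89 × 10^8 m/s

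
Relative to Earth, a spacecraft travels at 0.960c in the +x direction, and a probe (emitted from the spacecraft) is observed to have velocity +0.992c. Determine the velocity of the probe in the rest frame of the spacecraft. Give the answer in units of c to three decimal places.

+0.671c

Invert the composition law: u' = (u − v)/(1 − uv/c²).
u' = (0.992 − 0.960) / (1 − (0.992)(0.960)) = 0.0320/0.0477 = 0.6711.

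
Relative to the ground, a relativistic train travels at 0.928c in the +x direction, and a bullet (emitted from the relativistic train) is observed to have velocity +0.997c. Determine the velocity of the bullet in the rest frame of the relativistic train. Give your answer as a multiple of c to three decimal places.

+0.923c

Invert the composition law: u' = (u − v)/(1 − uv/c²).
u' = (0.997 − 0.928) / (1 − (0.997)(0.928)) = 0.0690/0.0748 = 0.9227.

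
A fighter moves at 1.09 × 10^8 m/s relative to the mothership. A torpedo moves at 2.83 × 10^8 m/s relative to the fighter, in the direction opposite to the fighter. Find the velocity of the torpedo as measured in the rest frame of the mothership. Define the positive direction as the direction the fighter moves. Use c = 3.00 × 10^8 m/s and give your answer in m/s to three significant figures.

-2.65 × 10^8 m/s

In units of c (dividing by 3.00 × 10^8 m/s): v = 0.363, u' = -0.943.
u = (u' + v)/(1 + u'v/c²):
u = (-0.943 + 0.363) / (1 + (-0.943)·0.363) = -0.5800/0.6573 = -0.8825
Converting back: u = -0.8825 × 3.00 × 10^8 m/s.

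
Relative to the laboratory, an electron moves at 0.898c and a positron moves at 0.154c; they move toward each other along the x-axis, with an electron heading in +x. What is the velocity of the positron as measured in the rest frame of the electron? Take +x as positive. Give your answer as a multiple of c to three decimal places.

β_A = 0.898, β_B = -0.154.
Transform to A's frame with the inverse velocity-addition law: u' = (u − v)/(1 − uv/c²), taking u = β_B and v = β_A.
u' = (-0.154 − 0.898) / (1 − (0.898)(-0.154)) = -1.0520/1.1383 = -0.9242.

-0.924c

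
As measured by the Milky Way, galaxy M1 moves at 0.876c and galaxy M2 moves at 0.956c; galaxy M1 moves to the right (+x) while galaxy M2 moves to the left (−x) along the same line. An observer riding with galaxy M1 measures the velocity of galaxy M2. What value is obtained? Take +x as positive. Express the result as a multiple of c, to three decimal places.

β_A = 0.876, β_B = -0.956.
Transform to A's frame with the inverse velocity-addition law: u' = (u − v)/(1 − uv/c²), taking u = β_B and v = β_A.
u' = (-0.956 − 0.876) / (1 − (0.876)(-0.956)) = -1.8320/1.8375 = -0.9970.

-0.997c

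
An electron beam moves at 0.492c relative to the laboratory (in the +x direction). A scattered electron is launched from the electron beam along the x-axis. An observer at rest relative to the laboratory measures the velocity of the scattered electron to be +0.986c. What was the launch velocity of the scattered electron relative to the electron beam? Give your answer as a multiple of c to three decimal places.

+0.959c

Invert the composition law: u' = (u − v)/(1 − uv/c²).
u' = (0.986 − 0.492) / (1 − (0.986)(0.492)) = 0.4940/0.5149 = 0.9594.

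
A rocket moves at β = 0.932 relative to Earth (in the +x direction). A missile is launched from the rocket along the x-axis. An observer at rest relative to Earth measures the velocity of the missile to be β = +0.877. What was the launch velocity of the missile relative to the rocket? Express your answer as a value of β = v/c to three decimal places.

β = -0.301

Invert the composition law: u' = (u − v)/(1 − uv/c²).
u' = (0.877 − 0.932) / (1 − (0.877)(0.932)) = -0.0550/0.1826 = -0.3011.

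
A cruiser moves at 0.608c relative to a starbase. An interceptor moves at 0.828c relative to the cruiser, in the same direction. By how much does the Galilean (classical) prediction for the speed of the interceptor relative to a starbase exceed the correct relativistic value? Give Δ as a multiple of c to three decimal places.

Galilean: u_cl = 0.828 + 0.608 = 1.4360.
Relativistic: u_rel = (0.828 + 0.608) / (1 + 0.828·0.608) = 1.4360/1.5034 = 0.9552.
Δ = 1.4360 − 0.9552 = 0.4808.
(The classical prediction exceeds c; the relativistic result does not.)

Δ = 0.481c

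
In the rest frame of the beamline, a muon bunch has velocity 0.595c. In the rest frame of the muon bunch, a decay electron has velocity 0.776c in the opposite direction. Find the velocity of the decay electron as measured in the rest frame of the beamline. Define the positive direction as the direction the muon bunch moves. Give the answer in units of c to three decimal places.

With v = 0.595 and u' = -0.776 (in units of c),
u = (u' + v)/(1 + u'v/c²):
u = (-0.776 + 0.595) / (1 + (-0.776)·0.595) = -0.1810/0.5383 = -0.3363
(Galilean addition would give -0.181c.)

-0.336c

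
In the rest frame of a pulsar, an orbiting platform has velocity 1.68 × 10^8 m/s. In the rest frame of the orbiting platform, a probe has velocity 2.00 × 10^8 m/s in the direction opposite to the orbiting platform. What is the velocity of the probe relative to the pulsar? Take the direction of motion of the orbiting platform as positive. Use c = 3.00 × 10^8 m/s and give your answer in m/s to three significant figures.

In units of c (dividing by 3.00 × 10^8 m/s): v = 0.560, u' = -0.667.
u = (u' + v)/(1 + u'v/c²):
u = (-0.667 + 0.560) / (1 + (-0.667)·0.560) = -0.1067/0.6267 = -0.1702
Converting back: u = -0.1702 × 3.00 × 10^8 m/s.

-5.11 × 10^7 m/s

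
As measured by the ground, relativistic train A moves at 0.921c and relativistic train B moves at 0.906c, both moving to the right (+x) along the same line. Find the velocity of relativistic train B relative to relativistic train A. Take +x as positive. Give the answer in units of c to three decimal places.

-0.091c

β_A = 0.921, β_B = 0.906.
Transform to A's frame with the inverse velocity-addition law: u' = (u − v)/(1 − uv/c²), taking u = β_B and v = β_A.
u' = (0.906 − 0.921) / (1 − (0.921)(0.906)) = -0.0150/0.1656 = -0.0906.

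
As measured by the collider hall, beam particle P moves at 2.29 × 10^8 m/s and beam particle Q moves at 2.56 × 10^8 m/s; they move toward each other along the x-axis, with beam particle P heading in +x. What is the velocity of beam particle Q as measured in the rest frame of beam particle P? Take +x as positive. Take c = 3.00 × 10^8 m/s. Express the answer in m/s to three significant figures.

-2.94 × 10^8 m/s

β_A = 0.763, β_B = -0.853 (dividing each by c = 3.00 × 10^8 m/s).
Transform to A's frame with the inverse velocity-addition law: u' = (u − v)/(1 − uv/c²), taking u = β_B and v = β_A.
u' = (-0.853 − 0.763) / (1 − (0.763)(-0.853)) = -1.6167/1.6514 = -0.9790.
u' = -0.9790 × 3.00 × 10^8 m/s.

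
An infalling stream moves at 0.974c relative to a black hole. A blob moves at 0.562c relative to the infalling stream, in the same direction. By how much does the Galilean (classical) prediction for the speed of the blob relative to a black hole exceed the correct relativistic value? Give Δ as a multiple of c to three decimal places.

Galilean: u_cl = 0.562 + 0.974 = 1.5360.
Relativistic: u_rel = (0.562 + 0.974) / (1 + 0.562·0.974) = 1.5360/1.5474 = 0.9926.
Δ = 1.5360 − 0.9926 = 0.5434.
(The classical prediction exceeds c; the relativistic result does not.)

Δ = 0.543c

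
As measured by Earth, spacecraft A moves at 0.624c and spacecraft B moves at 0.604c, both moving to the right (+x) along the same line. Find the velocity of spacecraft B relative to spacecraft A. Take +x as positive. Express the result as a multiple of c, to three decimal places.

-0.032c

β_A = 0.624, β_B = 0.604.
Transform to A's frame with the inverse velocity-addition law: u' = (u − v)/(1 − uv/c²), taking u = β_B and v = β_A.
u' = (0.604 − 0.624) / (1 − (0.624)(0.604)) = -0.0200/0.6231 = -0.0321.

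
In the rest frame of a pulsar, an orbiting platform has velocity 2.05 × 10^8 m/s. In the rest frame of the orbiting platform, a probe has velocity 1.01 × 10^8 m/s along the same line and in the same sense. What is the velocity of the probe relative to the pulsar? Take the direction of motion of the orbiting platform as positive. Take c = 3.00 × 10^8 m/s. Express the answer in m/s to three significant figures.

2.49 × 10^8 m/s

In units of c (dividing by 3.00 × 10^8 m/s): v = 0.683, u' = 0.337.
u = (u' + v)/(1 + u'v/c²):
u = (0.337 + 0.683) / (1 + 0.337·0.683) = 1.0200/1.2301 = 0.8292
(Galilean addition would give +1.020c, exceeding c.)
Converting back: u = 0.8292 × 3.00 × 10^8 m/s.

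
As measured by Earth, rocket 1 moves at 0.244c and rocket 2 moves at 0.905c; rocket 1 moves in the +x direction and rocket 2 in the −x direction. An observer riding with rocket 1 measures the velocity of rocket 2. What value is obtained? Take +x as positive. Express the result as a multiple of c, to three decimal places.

β_A = 0.244, β_B = -0.905.
Transform to A's frame with the inverse velocity-addition law: u' = (u − v)/(1 − uv/c²), taking u = β_B and v = β_A.
u' = (-0.905 − 0.244) / (1 − (0.244)(-0.905)) = -1.1490/1.2208 = -0.9412.

-0.941c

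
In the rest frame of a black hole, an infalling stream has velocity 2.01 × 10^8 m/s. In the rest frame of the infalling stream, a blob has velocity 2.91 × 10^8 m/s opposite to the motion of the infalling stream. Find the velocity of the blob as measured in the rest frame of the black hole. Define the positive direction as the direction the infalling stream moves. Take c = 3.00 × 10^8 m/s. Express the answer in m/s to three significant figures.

-2.57 × 10^8 m/s

In units of c (dividing by 3.00 × 10^8 m/s): v = 0.670, u' = -0.970.
u = (u' + v)/(1 + u'v/c²):
u = (-0.970 + 0.670) / (1 + (-0.970)·0.670) = -0.3000/0.3501 = -0.8569
Converting back: u = -0.8569 × 3.00 × 10^8 m/s.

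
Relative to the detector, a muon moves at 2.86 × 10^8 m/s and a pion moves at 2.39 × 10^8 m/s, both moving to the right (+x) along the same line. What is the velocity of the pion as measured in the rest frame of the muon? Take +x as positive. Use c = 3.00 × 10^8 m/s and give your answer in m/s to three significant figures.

-1.95 × 10^8 m/s

β_A = 0.953, β_B = 0.797 (dividing each by c = 3.00 × 10^8 m/s).
Transform to A's frame with the inverse velocity-addition law: u' = (u − v)/(1 − uv/c²), taking u = β_B and v = β_A.
u' = (0.797 − 0.953) / (1 − (0.953)(0.797)) = -0.1567/0.2405 = -0.6514.
u' = -0.6514 × 3.00 × 10^8 m/s.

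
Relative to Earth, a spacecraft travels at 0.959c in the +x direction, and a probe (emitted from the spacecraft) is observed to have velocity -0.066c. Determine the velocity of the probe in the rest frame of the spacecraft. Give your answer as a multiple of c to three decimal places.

Invert the composition law: u' = (u − v)/(1 − uv/c²).
u' = (-0.066 − 0.959) / (1 − (-0.066)(0.959)) = -1.0250/1.0633 = -0.9640.

-0.964c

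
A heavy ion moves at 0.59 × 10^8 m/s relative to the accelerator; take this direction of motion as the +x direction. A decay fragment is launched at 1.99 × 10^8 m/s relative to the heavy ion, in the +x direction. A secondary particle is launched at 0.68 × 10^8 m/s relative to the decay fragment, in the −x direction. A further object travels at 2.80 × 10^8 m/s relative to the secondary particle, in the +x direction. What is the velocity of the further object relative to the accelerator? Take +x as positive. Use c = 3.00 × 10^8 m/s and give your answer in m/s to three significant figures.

Apply u = (u' + v)/(1 + u'v/c²) successively, working outward toward the accelerator.
(Dividing each given speed by c = 3.00 × 10^8 m/s to work in units of c.)
Start: velocity of the heavy ion relative to the accelerator = 0.1967c.
Compose with the decay fragment (u' = 0.663 in the heavy ion frame): u_1 = (0.663 + 0.197) / (1 + 0.663·0.197) = 0.8600/1.1305 = 0.7608.
Compose with the secondary particle (u' = -0.227 in the decay fragment frame): u_2 = (-0.227 + 0.761) / (1 + (-0.227)·0.761) = 0.5341/0.8276 = 0.6454.
Compose with the further object (u' = 0.933 in the secondary particle frame): u_3 = (0.933 + 0.645) / (1 + 0.933·0.645) = 1.5787/1.6024 = 0.9852.
So u = 0.9852 × 3.00 × 10^8 m/s.

+2.96 × 10^8 m/s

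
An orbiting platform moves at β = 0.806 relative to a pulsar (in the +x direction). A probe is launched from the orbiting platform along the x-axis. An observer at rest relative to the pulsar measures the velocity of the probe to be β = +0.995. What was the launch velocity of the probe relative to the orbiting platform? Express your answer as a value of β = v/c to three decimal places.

β = +0.954

Invert the composition law: u' = (u − v)/(1 − uv/c²).
u' = (0.995 − 0.806) / (1 − (0.995)(0.806)) = 0.1890/0.1980 = 0.9544.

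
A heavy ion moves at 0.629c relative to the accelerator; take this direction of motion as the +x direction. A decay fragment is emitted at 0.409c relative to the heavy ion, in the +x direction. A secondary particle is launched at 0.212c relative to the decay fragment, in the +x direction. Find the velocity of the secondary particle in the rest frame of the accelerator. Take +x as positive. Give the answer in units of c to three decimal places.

Apply u = (u' + v)/(1 + u'v/c²) successively, working outward toward the accelerator.
Start: velocity of the heavy ion relative to the accelerator = 0.6290c.
Compose with the decay fragment (u' = 0.409 in the heavy ion frame): u_1 = (0.409 + 0.629) / (1 + 0.409·0.629) = 1.0380/1.2573 = 0.8256.
Compose with the secondary particle (u' = 0.212 in the decay fragment frame): u_2 = (0.212 + 0.826) / (1 + 0.212·0.826) = 1.0376/1.1750 = 0.8830.

0.883c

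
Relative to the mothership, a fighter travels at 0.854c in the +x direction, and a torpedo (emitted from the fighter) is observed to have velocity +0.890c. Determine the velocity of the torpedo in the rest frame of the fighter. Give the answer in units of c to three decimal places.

+0.150c

Invert the composition law: u' = (u − v)/(1 − uv/c²).
u' = (0.890 − 0.854) / (1 − (0.890)(0.854)) = 0.0360/0.2399 = 0.1500.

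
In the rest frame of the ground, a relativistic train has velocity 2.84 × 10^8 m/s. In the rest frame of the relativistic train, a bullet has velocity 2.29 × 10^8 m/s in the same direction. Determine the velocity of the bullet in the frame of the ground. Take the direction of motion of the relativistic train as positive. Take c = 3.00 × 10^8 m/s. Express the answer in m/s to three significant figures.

2.98 × 10^8 m/s

In units of c (dividing by 3.00 × 10^8 m/s): v = 0.947, u' = 0.763.
u = (u' + v)/(1 + u'v/c²):
u = (0.763 + 0.947) / (1 + 0.763·0.947) = 1.7100/1.7226 = 0.9927
Converting back: u = 0.9927 × 3.00 × 10^8 m/s.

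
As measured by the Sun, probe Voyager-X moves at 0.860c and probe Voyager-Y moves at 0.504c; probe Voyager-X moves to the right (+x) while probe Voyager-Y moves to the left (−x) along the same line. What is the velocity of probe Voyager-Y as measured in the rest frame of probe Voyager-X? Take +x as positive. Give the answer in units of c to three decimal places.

β_A = 0.860, β_B = -0.504.
Transform to A's frame with the inverse velocity-addition law: u' = (u − v)/(1 − uv/c²), taking u = β_B and v = β_A.
u' = (-0.504 − 0.860) / (1 − (0.860)(-0.504)) = -1.3640/1.4334 = -0.9516.

-0.952c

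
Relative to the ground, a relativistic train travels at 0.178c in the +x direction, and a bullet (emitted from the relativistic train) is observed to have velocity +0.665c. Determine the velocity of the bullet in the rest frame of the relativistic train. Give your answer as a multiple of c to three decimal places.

+0.552c

Invert the composition law: u' = (u − v)/(1 − uv/c²).
u' = (0.665 − 0.178) / (1 − (0.665)(0.178)) = 0.4870/0.8816 = 0.5524.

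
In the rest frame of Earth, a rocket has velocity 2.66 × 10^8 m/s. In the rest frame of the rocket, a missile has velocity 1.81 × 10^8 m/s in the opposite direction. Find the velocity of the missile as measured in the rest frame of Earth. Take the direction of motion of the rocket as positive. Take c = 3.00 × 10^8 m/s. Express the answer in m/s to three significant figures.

+1.83 × 10^8 m/s

In units of c (dividing by 3.00 × 10^8 m/s): v = 0.887, u' = -0.603.
u = (u' + v)/(1 + u'v/c²):
u = (-0.603 + 0.887) / (1 + (-0.603)·0.887) = 0.2833/0.4650 = 0.6093
(Galilean addition would give +0.283c.)
Converting back: u = 0.6093 × 3.00 × 10^8 m/s.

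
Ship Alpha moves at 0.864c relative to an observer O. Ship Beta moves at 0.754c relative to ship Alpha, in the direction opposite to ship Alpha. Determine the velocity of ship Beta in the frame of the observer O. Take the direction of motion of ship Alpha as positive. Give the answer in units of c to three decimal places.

+0.316c

With v = 0.864 and u' = -0.754 (in units of c),
u = (u' + v)/(1 + u'v/c²):
u = (-0.754 + 0.864) / (1 + (-0.754)·0.864) = 0.1100/0.3485 = 0.3156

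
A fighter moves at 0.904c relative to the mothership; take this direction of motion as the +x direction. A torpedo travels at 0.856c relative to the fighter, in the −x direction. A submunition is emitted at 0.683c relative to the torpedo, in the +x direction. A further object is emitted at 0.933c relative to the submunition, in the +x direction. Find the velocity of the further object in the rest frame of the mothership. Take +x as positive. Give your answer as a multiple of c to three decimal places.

+0.992c

Apply u = (u' + v)/(1 + u'v/c²) successively, working outward toward the mothership.
Start: velocity of the fighter relative to the mothership = 0.9040c.
Compose with the torpedo (u' = -0.856 in the fighter frame): u_1 = (-0.856 + 0.904) / (1 + (-0.856)·0.904) = 0.0480/0.2262 = 0.2122.
Compose with the submunition (u' = 0.683 in the torpedo frame): u_2 = (0.683 + 0.212) / (1 + 0.683·0.212) = 0.8952/1.1449 = 0.7819.
Compose with the further object (u' = 0.933 in the submunition frame): u_3 = (0.933 + 0.782) / (1 + 0.933·0.782) = 1.7149/1.7295 = 0.9916.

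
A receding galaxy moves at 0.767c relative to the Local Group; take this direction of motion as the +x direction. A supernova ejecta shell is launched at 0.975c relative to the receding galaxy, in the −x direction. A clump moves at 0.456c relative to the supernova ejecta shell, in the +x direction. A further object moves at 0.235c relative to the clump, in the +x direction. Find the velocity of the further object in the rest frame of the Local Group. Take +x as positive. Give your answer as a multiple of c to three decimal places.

-0.414c

Apply u = (u' + v)/(1 + u'v/c²) successively, working outward toward the Local Group.
Start: velocity of the receding galaxy relative to the Local Group = 0.7670c.
Compose with the supernova ejecta shell (u' = -0.975 in the receding galaxy frame): u_1 = (-0.975 + 0.767) / (1 + (-0.975)·0.767) = -0.2080/0.2522 = -0.8248.
Compose with the clump (u' = 0.456 in the supernova ejecta shell frame): u_2 = (0.456 + (-0.825)) / (1 + 0.456·(-0.825)) = -0.3688/0.6239 = -0.5912.
Compose with the further object (u' = 0.235 in the clump frame): u_3 = (0.235 + (-0.591)) / (1 + 0.235·(-0.591)) = -0.3562/0.8611 = -0.4136.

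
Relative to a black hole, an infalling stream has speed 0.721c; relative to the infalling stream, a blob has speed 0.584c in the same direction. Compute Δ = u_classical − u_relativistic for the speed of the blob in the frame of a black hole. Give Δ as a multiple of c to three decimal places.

Galilean: u_cl = 0.584 + 0.721 = 1.3050.
Relativistic: u_rel = (0.584 + 0.721) / (1 + 0.584·0.721) = 1.3050/1.4211 = 0.9183.
Δ = 1.3050 − 0.9183 = 0.3867.
(The classical prediction exceeds c; the relativistic result does not.)

Δ = 0.387c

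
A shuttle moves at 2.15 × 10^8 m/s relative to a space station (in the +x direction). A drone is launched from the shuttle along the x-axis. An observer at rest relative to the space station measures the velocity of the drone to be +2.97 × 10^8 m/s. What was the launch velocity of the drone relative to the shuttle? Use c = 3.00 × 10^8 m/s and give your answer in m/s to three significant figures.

v = 0.717c, u = 0.990c.
Invert the composition law: u' = (u − v)/(1 − uv/c²).
u' = (0.990 − 0.717) / (1 − (0.990)(0.717)) = 0.2733/0.2905 = 0.9409.
u' = 0.9409 × 3.00 × 10^8 m/s.

+2.82 × 10^8 m/s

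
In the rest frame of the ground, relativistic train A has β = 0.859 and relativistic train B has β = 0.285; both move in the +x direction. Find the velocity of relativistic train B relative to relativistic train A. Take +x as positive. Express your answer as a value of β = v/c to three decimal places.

β_A = 0.859, β_B = 0.285.
Transform to A's frame with the inverse velocity-addition law: u' = (u − v)/(1 − uv/c²), taking u = β_B and v = β_A.
u' = (0.285 − 0.859) / (1 − (0.859)(0.285)) = -0.5740/0.7552 = -0.7601.

β = -0.760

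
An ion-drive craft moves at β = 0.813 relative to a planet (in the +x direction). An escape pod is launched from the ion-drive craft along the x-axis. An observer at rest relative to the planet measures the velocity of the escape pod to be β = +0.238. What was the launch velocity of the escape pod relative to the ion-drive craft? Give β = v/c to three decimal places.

Invert the composition law: u' = (u − v)/(1 − uv/c²).
u' = (0.238 − 0.813) / (1 − (0.238)(0.813)) = -0.5750/0.8065 = -0.7130.

β = -0.713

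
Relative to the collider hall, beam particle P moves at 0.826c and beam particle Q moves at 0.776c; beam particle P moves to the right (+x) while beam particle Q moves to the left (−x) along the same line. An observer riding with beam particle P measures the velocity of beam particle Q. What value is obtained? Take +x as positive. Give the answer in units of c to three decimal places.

β_A = 0.826, β_B = -0.776.
Transform to A's frame with the inverse velocity-addition law: u' = (u − v)/(1 − uv/c²), taking u = β_B and v = β_A.
u' = (-0.776 − 0.826) / (1 − (0.826)(-0.776)) = -1.6020/1.6410 = -0.9762.

-0.976c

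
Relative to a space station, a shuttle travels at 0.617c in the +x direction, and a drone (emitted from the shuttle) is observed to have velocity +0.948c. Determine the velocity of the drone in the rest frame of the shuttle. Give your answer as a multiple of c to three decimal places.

+0.797c

Invert the composition law: u' = (u − v)/(1 − uv/c²).
u' = (0.948 − 0.617) / (1 − (0.948)(0.617)) = 0.3310/0.4151 = 0.7974.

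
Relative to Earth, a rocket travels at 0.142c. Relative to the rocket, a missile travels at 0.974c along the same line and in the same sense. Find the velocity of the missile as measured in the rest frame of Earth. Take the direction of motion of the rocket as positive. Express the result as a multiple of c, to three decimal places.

With v = 0.142 and u' = 0.974 (in units of c),
u = (u' + v)/(1 + u'v/c²):
u = (0.974 + 0.142) / (1 + 0.974·0.142) = 1.1160/1.1383 = 0.9804

0.980c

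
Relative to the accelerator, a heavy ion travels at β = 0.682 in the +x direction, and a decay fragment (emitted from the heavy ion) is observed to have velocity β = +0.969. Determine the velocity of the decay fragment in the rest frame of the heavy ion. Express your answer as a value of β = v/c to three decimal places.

Invert the composition law: u' = (u − v)/(1 − uv/c²).
u' = (0.969 − 0.682) / (1 − (0.969)(0.682)) = 0.2870/0.3391 = 0.8463.

β = +0.846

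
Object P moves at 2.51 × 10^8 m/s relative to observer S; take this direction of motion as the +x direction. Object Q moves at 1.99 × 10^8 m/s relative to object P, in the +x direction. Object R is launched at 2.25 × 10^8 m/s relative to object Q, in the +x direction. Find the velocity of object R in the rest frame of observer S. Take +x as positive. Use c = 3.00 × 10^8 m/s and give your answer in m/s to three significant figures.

2.98 × 10^8 m/s

Apply u = (u' + v)/(1 + u'v/c²) successively, working outward toward observer S.
(Dividing each given speed by c = 3.00 × 10^8 m/s to work in units of c.)
Start: velocity of object P relative to observer S = 0.8367c.
Compose with object Q (u' = 0.663 in object P frame): u_1 = (0.663 + 0.837) / (1 + 0.663·0.837) = 1.5000/1.5550 = 0.9646.
Compose with object R (u' = 0.750 in object Q frame): u_2 = (0.750 + 0.965) / (1 + 0.750·0.965) = 1.7146/1.7235 = 0.9949.
So u = 0.9949 × 3.00 × 10^8 m/s.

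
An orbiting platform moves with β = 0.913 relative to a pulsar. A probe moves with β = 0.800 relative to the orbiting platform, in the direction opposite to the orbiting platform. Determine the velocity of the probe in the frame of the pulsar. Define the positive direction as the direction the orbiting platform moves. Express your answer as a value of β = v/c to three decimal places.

With v = 0.913 and u' = -0.800 (in units of c),
u = (u' + v)/(1 + u'v/c²):
u = (-0.800 + 0.913) / (1 + (-0.800)·0.913) = 0.1130/0.2696 = 0.4191

β = +0.419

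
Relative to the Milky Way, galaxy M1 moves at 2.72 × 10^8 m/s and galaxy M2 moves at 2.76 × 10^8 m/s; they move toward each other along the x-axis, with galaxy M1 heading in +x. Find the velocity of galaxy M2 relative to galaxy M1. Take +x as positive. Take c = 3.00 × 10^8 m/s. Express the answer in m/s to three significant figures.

β_A = 0.907, β_B = -0.920 (dividing each by c = 3.00 × 10^8 m/s).
Transform to A's frame with the inverse velocity-addition law: u' = (u − v)/(1 − uv/c²), taking u = β_B and v = β_A.
u' = (-0.920 − 0.907) / (1 − (0.907)(-0.920)) = -1.8267/1.8341 = -0.9959.
u' = -0.9959 × 3.00 × 10^8 m/s.

-2.99 × 10^8 m/s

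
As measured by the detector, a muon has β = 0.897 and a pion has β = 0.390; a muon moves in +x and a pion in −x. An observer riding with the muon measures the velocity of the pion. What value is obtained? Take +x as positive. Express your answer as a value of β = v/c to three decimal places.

β = -0.953

β_A = 0.897, β_B = -0.390.
Transform to A's frame with the inverse velocity-addition law: u' = (u − v)/(1 − uv/c²), taking u = β_B and v = β_A.
u' = (-0.390 − 0.897) / (1 − (0.897)(-0.390)) = -1.2870/1.3498 = -0.9535.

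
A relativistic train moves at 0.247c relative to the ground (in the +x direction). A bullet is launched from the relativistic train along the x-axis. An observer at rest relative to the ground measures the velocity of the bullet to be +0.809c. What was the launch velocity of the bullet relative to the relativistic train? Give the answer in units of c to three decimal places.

+0.702c

Invert the composition law: u' = (u − v)/(1 − uv/c²).
u' = (0.809 − 0.247) / (1 − (0.809)(0.247)) = 0.5620/0.8002 = 0.7023.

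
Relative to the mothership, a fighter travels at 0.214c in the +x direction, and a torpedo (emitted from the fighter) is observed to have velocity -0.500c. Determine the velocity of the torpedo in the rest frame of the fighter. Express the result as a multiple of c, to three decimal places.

Invert the composition law: u' = (u − v)/(1 − uv/c²).
u' = (-0.500 − 0.214) / (1 − (-0.500)(0.214)) = -0.7140/1.1070 = -0.6450.

-0.645c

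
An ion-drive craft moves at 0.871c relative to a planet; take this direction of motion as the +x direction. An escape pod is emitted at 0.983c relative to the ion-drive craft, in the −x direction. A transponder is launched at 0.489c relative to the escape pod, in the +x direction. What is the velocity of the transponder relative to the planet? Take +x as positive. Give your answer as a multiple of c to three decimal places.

Apply u = (u' + v)/(1 + u'v/c²) successively, working outward toward the planet.
Start: velocity of the ion-drive craft relative to the planet = 0.8710c.
Compose with the escape pod (u' = -0.983 in the ion-drive craft frame): u_1 = (-0.983 + 0.871) / (1 + (-0.983)·0.871) = -0.1120/0.1438 = -0.7788.
Compose with the transponder (u' = 0.489 in the escape pod frame): u_2 = (0.489 + (-0.779)) / (1 + 0.489·(-0.779)) = -0.2898/0.6192 = -0.4681.

-0.468c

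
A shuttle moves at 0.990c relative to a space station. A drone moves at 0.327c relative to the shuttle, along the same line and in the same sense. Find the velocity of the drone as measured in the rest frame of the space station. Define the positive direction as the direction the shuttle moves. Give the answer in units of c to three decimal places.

0.995c

With v = 0.990 and u' = 0.327 (in units of c),
u = (u' + v)/(1 + u'v/c²):
u = (0.327 + 0.990) / (1 + 0.327·0.990) = 1.3170/1.3237 = 0.9949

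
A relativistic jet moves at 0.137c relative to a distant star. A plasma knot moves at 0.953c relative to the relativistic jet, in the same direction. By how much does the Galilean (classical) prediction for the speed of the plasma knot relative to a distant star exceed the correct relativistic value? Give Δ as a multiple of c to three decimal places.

Δ = 0.126c

Galilean: u_cl = 0.953 + 0.137 = 1.0900.
Relativistic: u_rel = (0.953 + 0.137) / (1 + 0.953·0.137) = 1.0900/1.1306 = 0.9641.
Δ = 1.0900 − 0.9641 = 0.1259.
(The classical prediction exceeds c; the relativistic result does not.)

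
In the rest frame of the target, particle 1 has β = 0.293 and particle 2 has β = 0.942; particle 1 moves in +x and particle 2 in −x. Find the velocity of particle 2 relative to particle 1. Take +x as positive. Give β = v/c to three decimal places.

β_A = 0.293, β_B = -0.942.
Transform to A's frame with the inverse velocity-addition law: u' = (u − v)/(1 − uv/c²), taking u = β_B and v = β_A.
u' = (-0.942 − 0.293) / (1 − (0.293)(-0.942)) = -1.2350/1.2760 = -0.9679.

β = -0.968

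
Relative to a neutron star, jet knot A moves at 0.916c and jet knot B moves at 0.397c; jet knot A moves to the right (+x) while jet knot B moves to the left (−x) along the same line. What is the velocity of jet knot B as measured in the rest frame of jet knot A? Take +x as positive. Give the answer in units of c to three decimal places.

-0.963c

β_A = 0.916, β_B = -0.397.
Transform to A's frame with the inverse velocity-addition law: u' = (u − v)/(1 − uv/c²), taking u = β_B and v = β_A.
u' = (-0.397 − 0.916) / (1 − (0.916)(-0.397)) = -1.3130/1.3637 = -0.9629.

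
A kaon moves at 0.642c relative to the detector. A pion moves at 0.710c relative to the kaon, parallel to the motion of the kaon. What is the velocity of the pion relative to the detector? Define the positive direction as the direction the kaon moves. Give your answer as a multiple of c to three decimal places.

0.929c

With v = 0.642 and u' = 0.710 (in units of c),
u = (u' + v)/(1 + u'v/c²):
u = (0.710 + 0.642) / (1 + 0.710·0.642) = 1.3520/1.4558 = 0.9287
(Galilean addition would give +1.352c, exceeding c.)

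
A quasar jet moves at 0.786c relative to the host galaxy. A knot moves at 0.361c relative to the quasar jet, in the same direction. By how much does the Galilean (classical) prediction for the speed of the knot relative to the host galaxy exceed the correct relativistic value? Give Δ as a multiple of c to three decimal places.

Galilean: u_cl = 0.361 + 0.786 = 1.1470.
Relativistic: u_rel = (0.361 + 0.786) / (1 + 0.361·0.786) = 1.1470/1.2837 = 0.8935.
Δ = 1.1470 − 0.8935 = 0.2535.
(The classical prediction exceeds c; the relativistic result does not.)

Δ = 0.254c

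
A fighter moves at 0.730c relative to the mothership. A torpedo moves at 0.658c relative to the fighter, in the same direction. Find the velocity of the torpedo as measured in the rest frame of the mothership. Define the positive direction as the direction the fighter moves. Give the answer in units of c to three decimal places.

With v = 0.730 and u' = 0.658 (in units of c),
u = (u' + v)/(1 + u'v/c²):
u = (0.658 + 0.730) / (1 + 0.658·0.730) = 1.3880/1.4803 = 0.9376

0.938c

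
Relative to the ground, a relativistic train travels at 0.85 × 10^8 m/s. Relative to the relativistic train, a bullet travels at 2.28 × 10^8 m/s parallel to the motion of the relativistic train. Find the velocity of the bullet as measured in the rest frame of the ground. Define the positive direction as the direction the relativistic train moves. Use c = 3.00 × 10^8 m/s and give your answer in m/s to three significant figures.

2.58 × 10^8 m/s

In units of c (dividing by 3.00 × 10^8 m/s): v = 0.283, u' = 0.760.
u = (u' + v)/(1 + u'v/c²):
u = (0.760 + 0.283) / (1 + 0.760·0.283) = 1.0433/1.2153 = 0.8585
Converting back: u = 0.8585 × 3.00 × 10^8 m/s.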